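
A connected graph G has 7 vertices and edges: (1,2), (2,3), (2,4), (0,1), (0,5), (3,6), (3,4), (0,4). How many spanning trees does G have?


By Kirchhoff's matrix tree theorem, the number of spanning trees equals
the determinant of any cofactor of the Laplacian matrix L.
G has 7 vertices and 8 edges.
Computing the (6 x 6) cofactor determinant gives 11.

11


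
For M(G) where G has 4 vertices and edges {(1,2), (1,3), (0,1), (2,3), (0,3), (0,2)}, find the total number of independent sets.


An independent set in a graphic matroid is an acyclic edge subset.
G has 4 vertices and 6 edges.
Enumerate all 2^6 = 64 subsets, checking for acyclicity.
Total independent sets = 38.

38


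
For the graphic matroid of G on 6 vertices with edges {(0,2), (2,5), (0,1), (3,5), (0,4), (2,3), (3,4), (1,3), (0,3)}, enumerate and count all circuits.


A circuit in a graphic matroid = edge set of a simple cycle.
G has 6 vertices and 9 edges.
Enumerating all minimal edge subsets forming cycles...
Total circuits found: 10.

10


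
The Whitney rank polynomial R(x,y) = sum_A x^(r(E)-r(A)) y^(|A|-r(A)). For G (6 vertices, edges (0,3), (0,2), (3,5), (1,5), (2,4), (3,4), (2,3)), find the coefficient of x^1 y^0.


R(x,y) = sum over A in 2^E of x^(r(E)-r(A)) * y^(|A|-r(A)).
G has 6 vertices, 7 edges. r(E) = 5.
Enumerate all 2^7 = 128 subsets.
Count subsets with r(E)-r(A)=1 and |A|-r(A)=0: 26.

26


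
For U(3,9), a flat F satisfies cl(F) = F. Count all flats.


Flats of U(3,9): every subset of size < 3 is a flat, plus E itself.
Count = (9 choose 0) + (9 choose 1) + (9 choose 2) + 1
     = 1 + 9 + 36 + 1
     = 47.

47


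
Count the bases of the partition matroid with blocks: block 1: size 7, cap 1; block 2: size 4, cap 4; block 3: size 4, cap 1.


A basis picks exactly ci elements from block i.
Number of bases = product of C(|Si|, ci).
= C(7,1) * C(4,4) * C(4,1)
= 7 * 1 * 4
= 28.

28


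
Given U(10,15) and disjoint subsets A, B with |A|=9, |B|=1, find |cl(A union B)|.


|A union B| = 9 + 1 = 10 (disjoint).
In U(10,15), cl(S) = S if |S| < 10, else cl(S) = E.
Since 10 >= 10, cl(A union B) = E.
|cl(A union B)| = 15.

15


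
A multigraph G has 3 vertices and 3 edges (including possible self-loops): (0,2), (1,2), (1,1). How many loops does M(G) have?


In a graphic matroid, a loop is a self-loop edge (u,u) with rank 0.
Examining all 3 edges for self-loops...
Self-loops found: (1,1)
Number of loops = 1.

1


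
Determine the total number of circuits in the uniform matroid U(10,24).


In U(10,24), circuits are the (11)-element subsets.
Any set of 11 elements is dependent, and removing any one element gives
an independent set of size 10, so it is a minimal dependent set.
Number of circuits = (24 choose 11) = 2496144.

2496144


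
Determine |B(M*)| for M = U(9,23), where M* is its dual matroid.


The dual of U(r,n) is U(n-r, n) = U(14,23).
Bases of U(14,23) are all (14)-element subsets.
|B(M*)| = C(23,14) = 817190.

817190


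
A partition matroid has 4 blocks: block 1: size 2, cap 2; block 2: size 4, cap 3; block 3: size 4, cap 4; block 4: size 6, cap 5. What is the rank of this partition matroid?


Rank of a partition matroid = sum of min(|Si|, ci) for each block.
= min(2,2) + min(4,3) + min(4,4) + min(6,5)
= 2 + 3 + 4 + 5
= 14.

14


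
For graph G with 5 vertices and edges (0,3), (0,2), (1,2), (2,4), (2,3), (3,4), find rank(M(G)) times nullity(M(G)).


r(M) = |V| - c = 5 - 1 = 4.
nullity = |E| - r(M) = 6 - 4 = 2.
Product = 4 * 2 = 8.

8


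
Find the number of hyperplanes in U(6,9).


Hyperplanes of U(6,9) are flats of rank 5.
In a uniform matroid, these are exactly the (5)-element subsets.
Count = C(9,5) = 126.

126


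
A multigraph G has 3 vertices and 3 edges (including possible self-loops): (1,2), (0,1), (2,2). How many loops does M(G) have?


In a graphic matroid, a loop is a self-loop edge (u,u) with rank 0.
Examining all 3 edges for self-loops...
Self-loops found: (2,2)
Number of loops = 1.

1


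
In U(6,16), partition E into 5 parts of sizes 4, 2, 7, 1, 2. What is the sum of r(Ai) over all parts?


r(Ai) = min(|Ai|, 6) for each part.
Sum = min(4,6) + min(2,6) + min(7,6) + min(1,6) + min(2,6)
    = 4 + 2 + 6 + 1 + 2
    = 15.

15


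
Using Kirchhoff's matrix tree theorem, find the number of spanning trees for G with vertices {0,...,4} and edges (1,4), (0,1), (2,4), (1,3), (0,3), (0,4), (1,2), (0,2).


By Kirchhoff's matrix tree theorem, the number of spanning trees equals
the determinant of any cofactor of the Laplacian matrix L.
G has 5 vertices and 8 edges.
Computing the (4 x 4) cofactor determinant gives 40.

40


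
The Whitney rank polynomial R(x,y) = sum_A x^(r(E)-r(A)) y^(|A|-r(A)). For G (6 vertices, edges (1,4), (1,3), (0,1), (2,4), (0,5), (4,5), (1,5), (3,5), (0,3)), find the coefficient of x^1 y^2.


R(x,y) = sum over A in 2^E of x^(r(E)-r(A)) * y^(|A|-r(A)).
G has 6 vertices, 9 edges. r(E) = 5.
Enumerate all 2^9 = 512 subsets.
Count subsets with r(E)-r(A)=1 and |A|-r(A)=2: 35.

35


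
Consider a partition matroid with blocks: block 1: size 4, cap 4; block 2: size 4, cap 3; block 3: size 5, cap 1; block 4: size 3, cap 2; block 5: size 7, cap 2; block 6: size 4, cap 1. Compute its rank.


Rank of a partition matroid = sum of min(|Si|, ci) for each block.
= min(4,4) + min(4,3) + min(5,1) + min(3,2) + min(7,2) + min(4,1)
= 4 + 3 + 1 + 2 + 2 + 1
= 13.

13


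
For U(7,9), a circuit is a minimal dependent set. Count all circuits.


In U(7,9), circuits are the (8)-element subsets.
Any set of 8 elements is dependent, and removing any one element gives
an independent set of size 7, so it is a minimal dependent set.
Number of circuits = (9 choose 8) = 9.

9


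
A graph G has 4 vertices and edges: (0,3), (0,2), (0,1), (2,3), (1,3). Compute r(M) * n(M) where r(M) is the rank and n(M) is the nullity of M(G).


r(M) = |V| - c = 4 - 1 = 3.
nullity = |E| - r(M) = 5 - 3 = 2.
Product = 3 * 2 = 6.

6


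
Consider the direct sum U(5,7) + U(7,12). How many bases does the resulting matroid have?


Bases of a direct sum M1 + M2: |B| = |B(M1)| * |B(M2)|.
|B(U(5,7))| = C(7,5) = 21.
|B(U(7,12))| = C(12,7) = 792.
Total bases = 21 * 792 = 16632.

16632


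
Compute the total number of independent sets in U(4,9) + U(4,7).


For a direct sum, |I(M1+M2)| = |I(M1)| * |I(M2)|.
|I(U(4,9))| = sum C(9,k) for k=0..4 = 256.
|I(U(4,7))| = sum C(7,k) for k=0..4 = 99.
Total = 256 * 99 = 25344.

25344


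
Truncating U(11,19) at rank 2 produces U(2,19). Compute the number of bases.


Truncating U(11,19) to rank 2 gives U(2,19).
Bases of U(2,19) are all 2-element subsets of 19 elements.
Number of bases = C(19,2) = 19! / (2! * 17!) = 171.

171


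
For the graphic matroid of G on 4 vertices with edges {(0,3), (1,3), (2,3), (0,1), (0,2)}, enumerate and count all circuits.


A circuit in a graphic matroid = edge set of a simple cycle.
G has 4 vertices and 5 edges.
Enumerating all minimal edge subsets forming cycles...
Total circuits found: 3.

3


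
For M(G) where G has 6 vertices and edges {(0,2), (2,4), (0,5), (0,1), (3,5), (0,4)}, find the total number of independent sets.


An independent set in a graphic matroid is an acyclic edge subset.
G has 6 vertices and 6 edges.
Enumerate all 2^6 = 64 subsets, checking for acyclicity.
Total independent sets = 56.

56


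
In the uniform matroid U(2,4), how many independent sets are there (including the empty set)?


Independent sets of U(2,4) are all subsets of size <= 2.
Count = (4 choose 0) + (4 choose 1) + (4 choose 2)
     = 1 + 4 + 6
     = 11.

11


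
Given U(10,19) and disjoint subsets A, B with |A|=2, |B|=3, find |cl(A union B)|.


|A union B| = 2 + 3 = 5 (disjoint).
In U(10,19), cl(S) = S if |S| < 10, else cl(S) = E.
Since 5 < 10, cl(A union B) = A union B.
|cl(A union B)| = 5.

5


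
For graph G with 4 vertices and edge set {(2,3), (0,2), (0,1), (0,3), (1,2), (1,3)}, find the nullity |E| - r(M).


Cycle rank (nullity) = |E| - r(M) = |E| - (|V| - c).
|E| = 6, |V| = 4, c = 1.
Nullity = 6 - (4 - 1) = 6 - 3 = 3.

3


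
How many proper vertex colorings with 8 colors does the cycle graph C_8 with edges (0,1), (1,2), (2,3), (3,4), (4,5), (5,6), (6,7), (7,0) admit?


P(C_8, k) = (k-1)^8 + (-1)^8*(k-1).
P(8) = (7)^8 + 7
= 5764801 + 7 = 5764808.

5764808


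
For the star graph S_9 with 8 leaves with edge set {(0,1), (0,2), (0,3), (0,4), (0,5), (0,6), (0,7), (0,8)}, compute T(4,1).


A star on 9 vertices is a tree with 8 edges.
T(x,y) = x^(8) for any tree.
T(4,1) = 4^8 = 65536.

65536


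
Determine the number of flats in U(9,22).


Flats of U(9,22): every subset of size < 9 is a flat, plus E itself.
Count = (22 choose 0) + (22 choose 1) + (22 choose 2) + (22 choose 3) + (22 choose 4) + (22 choose 5) + (22 choose 6) + (22 choose 7) + (22 choose 8) + 1
     = 1 + 22 + 231 + 1540 + 7315 + 26334 + 74613 + 170544 + 319770 + 1
     = 600371.

600371


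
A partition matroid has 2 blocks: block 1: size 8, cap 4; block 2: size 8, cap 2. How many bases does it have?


A basis picks exactly ci elements from block i.
Number of bases = product of C(|Si|, ci).
= C(8,4) * C(8,2)
= 70 * 28
= 1960.

1960


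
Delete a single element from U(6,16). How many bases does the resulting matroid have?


Deleting e from U(6,16) gives U(6,15) since n > r.
Bases of U(6,15) = C(15,6) = 15! / (6! * 9!) = 5005.

5005


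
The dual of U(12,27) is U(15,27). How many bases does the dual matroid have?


The dual of U(r,n) is U(n-r, n) = U(15,27).
Bases of U(15,27) are all (15)-element subsets.
|B(M*)| = (27 choose 15) = 17383860.

17383860


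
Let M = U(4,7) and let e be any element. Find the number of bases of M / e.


Contracting e from U(4,7) gives U(3,6).
Bases of U(3,6) = C(6,3) = (6 * 5 * 4) / (1 * 2 * 3) = 20.

20


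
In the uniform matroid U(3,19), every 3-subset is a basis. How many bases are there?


Bases of U(3,19) are all 3-element subsets of the 19-element ground set.
Number of bases = C(19,3).
C(19,3) = 19! / (3! * 16!) = 969.

969


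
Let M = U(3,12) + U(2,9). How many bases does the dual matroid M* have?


(M1+M2)* = M1* + M2*.
M1* = U(9,12), bases: C(12,9) = 220.
M2* = U(7,9), bases: C(9,7) = 36.
|B(M*)| = 220 * 36 = 7920.

7920


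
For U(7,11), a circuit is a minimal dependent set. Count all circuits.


In U(7,11), circuits are the (8)-element subsets.
Any set of 8 elements is dependent, and removing any one element gives
an independent set of size 7, so it is a minimal dependent set.
Number of circuits = C(11,8) = 11! / (8! * 3!) = 165.

165


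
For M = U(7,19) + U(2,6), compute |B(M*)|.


(M1+M2)* = M1* + M2*.
M1* = U(12,19), bases: C(19,12) = 50388.
M2* = U(4,6), bases: C(6,4) = 15.
|B(M*)| = 50388 * 15 = 755820.

755820


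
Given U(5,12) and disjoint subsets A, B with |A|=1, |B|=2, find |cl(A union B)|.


|A union B| = 1 + 2 = 3 (disjoint).
In U(5,12), cl(S) = S if |S| < 5, else cl(S) = E.
Since 3 < 5, cl(A union B) = A union B.
|cl(A union B)| = 3.

3


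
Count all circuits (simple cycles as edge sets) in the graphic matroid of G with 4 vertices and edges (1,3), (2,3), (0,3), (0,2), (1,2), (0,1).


A circuit in a graphic matroid = edge set of a simple cycle.
G has 4 vertices and 6 edges.
Enumerating all minimal edge subsets forming cycles...
Total circuits found: 7.

7


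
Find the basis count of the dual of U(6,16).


The dual of U(r,n) is U(n-r, n) = U(10,16).
Bases of U(10,16) are all (10)-element subsets.
|B(M*)| = C(16,10) = 16! / (10! * 6!) = 8008.

8008


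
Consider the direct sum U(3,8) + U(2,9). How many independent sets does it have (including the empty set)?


For a direct sum, |I(M1+M2)| = |I(M1)| * |I(M2)|.
|I(U(3,8))| = sum C(8,k) for k=0..3 = 93.
|I(U(2,9))| = sum C(9,k) for k=0..2 = 46.
Total = 93 * 46 = 4278.

4278


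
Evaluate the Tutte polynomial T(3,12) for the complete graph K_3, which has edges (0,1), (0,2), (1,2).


T(K_3; x,y) = x^2 + x + y.
T(3,12) = 9 + 3 + 12 = 24.

24


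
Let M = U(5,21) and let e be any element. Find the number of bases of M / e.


Contracting e from U(5,21) gives U(4,20).
Bases of U(4,20) = (20 choose 4) = 4845.

4845


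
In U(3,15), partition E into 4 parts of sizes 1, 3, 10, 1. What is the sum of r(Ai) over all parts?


r(Ai) = min(|Ai|, 3) for each part.
Sum = min(1,3) + min(3,3) + min(10,3) + min(1,3)
    = 1 + 3 + 3 + 1
    = 8.

8


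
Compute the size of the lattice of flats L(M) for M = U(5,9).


Flats of U(5,9): every subset of size < 5 is a flat, plus E itself.
Count = C(9,0) + C(9,1) + C(9,2) + C(9,3) + C(9,4) + 1
     = 1 + 9 + 36 + 84 + 126 + 1
     = 257.

257


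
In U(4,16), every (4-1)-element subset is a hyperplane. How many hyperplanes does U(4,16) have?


Hyperplanes of U(4,16) are flats of rank 3.
In a uniform matroid, these are exactly the (3)-element subsets.
Count = (16 choose 3) = 560.

560


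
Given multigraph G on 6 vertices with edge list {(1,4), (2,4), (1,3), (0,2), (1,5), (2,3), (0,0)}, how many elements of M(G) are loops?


In a graphic matroid, a loop is a self-loop edge (u,u) with rank 0.
Examining all 7 edges for self-loops...
Self-loops found: (0,0)
Number of loops = 1.

1


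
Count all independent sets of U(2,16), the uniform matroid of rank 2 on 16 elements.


Independent sets of U(2,16) are all subsets of size <= 2.
Count = (16 choose 0) + (16 choose 1) + (16 choose 2)
     = 1 + 16 + 120
     = 137.

137


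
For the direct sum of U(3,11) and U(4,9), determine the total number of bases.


Bases of a direct sum M1 + M2: |B| = |B(M1)| * |B(M2)|.
|B(U(3,11))| = C(11,3) = 165.
|B(U(4,9))| = C(9,4) = 126.
Total bases = 165 * 126 = 20790.

20790


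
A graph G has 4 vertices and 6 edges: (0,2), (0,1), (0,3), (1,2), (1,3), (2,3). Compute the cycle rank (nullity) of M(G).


Cycle rank (nullity) = |E| - r(M) = |E| - (|V| - c).
|E| = 6, |V| = 4, c = 1.
Nullity = 6 - (4 - 1) = 6 - 3 = 3.

3


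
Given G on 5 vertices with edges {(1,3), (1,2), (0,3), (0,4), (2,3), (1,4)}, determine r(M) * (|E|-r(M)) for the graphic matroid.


r(M) = |V| - c = 5 - 1 = 4.
nullity = |E| - r(M) = 6 - 4 = 2.
Product = 4 * 2 = 8.

8


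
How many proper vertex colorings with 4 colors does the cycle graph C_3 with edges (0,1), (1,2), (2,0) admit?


P(C_3, k) = (k-1)^3 + (-1)^3*(k-1).
P(4) = (3)^3 - 3
= 27 - 3 = 24.

24


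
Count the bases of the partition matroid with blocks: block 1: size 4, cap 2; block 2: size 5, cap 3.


A basis picks exactly ci elements from block i.
Number of bases = product of C(|Si|, ci).
= C(4,2) * C(5,3)
= 6 * 10
= 60.

60


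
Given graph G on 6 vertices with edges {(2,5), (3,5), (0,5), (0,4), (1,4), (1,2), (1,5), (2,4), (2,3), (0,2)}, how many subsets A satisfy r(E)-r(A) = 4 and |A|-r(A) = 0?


R(x,y) = sum over A in 2^E of x^(r(E)-r(A)) * y^(|A|-r(A)).
G has 6 vertices, 10 edges. r(E) = 5.
Enumerate all 2^10 = 1024 subsets.
Count subsets with r(E)-r(A)=4 and |A|-r(A)=0: 10.

10


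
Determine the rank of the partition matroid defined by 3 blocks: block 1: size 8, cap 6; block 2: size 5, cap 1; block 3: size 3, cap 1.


Rank of a partition matroid = sum of min(|Si|, ci) for each block.
= min(8,6) + min(5,1) + min(3,1)
= 6 + 1 + 1
= 8.

8


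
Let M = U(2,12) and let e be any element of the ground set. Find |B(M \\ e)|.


Deleting e from U(2,12) gives U(2,11) since n > r.
Bases of U(2,11) = C(11,2) = (11 * 10) / (1 * 2) = 55.

55


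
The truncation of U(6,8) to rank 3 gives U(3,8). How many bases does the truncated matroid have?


Truncating U(6,8) to rank 3 gives U(3,8).
Bases of U(3,8) are all 3-element subsets of 8 elements.
Number of bases = (8 choose 3) = 56.

56


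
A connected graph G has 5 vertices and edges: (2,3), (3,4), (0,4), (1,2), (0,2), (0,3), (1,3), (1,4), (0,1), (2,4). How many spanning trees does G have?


By Kirchhoff's matrix tree theorem, the number of spanning trees equals
the determinant of any cofactor of the Laplacian matrix L.
G has 5 vertices and 10 edges.
Computing the (4 x 4) cofactor determinant gives 125.

125


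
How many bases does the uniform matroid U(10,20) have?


Bases of U(10,20) are all 10-element subsets of the 20-element ground set.
Number of bases = C(20,10).
C(20,10) = 184756.

184756


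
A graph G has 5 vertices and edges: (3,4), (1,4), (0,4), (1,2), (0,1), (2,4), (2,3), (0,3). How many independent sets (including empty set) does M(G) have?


An independent set in a graphic matroid is an acyclic edge subset.
G has 5 vertices and 8 edges.
Enumerate all 2^8 = 256 subsets, checking for acyclicity.
Total independent sets = 134.

134


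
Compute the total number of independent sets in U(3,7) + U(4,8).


For a direct sum, |I(M1+M2)| = |I(M1)| * |I(M2)|.
|I(U(3,7))| = sum C(7,k) for k=0..3 = 64.
|I(U(4,8))| = sum C(8,k) for k=0..4 = 163.
Total = 64 * 163 = 10432.

10432


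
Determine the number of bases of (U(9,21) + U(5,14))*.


(M1+M2)* = M1* + M2*.
M1* = U(12,21), bases: C(21,12) = 293930.
M2* = U(9,14), bases: C(14,9) = 2002.
|B(M*)| = 293930 * 2002 = 588447860.

588447860


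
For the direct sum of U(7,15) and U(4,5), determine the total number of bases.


Bases of a direct sum M1 + M2: |B| = |B(M1)| * |B(M2)|.
|B(U(7,15))| = C(15,7) = 6435.
|B(U(4,5))| = C(5,4) = 5.
Total bases = 6435 * 5 = 32175.

32175


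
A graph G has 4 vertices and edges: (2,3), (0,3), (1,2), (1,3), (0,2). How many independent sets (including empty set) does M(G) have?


An independent set in a graphic matroid is an acyclic edge subset.
G has 4 vertices and 5 edges.
Enumerate all 2^5 = 32 subsets, checking for acyclicity.
Total independent sets = 24.

24


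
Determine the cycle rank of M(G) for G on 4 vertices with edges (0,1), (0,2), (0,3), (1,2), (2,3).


Cycle rank (nullity) = |E| - r(M) = |E| - (|V| - c).
|E| = 5, |V| = 4, c = 1.
Nullity = 5 - (4 - 1) = 5 - 3 = 2.

2


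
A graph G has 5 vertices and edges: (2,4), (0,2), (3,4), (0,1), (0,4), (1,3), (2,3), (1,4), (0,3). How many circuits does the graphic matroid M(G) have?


A circuit in a graphic matroid = edge set of a simple cycle.
G has 5 vertices and 9 edges.
Enumerating all minimal edge subsets forming cycles...
Total circuits found: 22.

22


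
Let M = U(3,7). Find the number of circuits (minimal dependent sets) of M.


In U(3,7), circuits are the (4)-element subsets.
Any set of 4 elements is dependent, and removing any one element gives
an independent set of size 3, so it is a minimal dependent set.
Number of circuits = (7 choose 4) = 35.

35


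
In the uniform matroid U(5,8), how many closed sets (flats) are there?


Flats of U(5,8): every subset of size < 5 is a flat, plus E itself.
Count = C(8,0) + C(8,1) + C(8,2) + C(8,3) + C(8,4) + 1
     = 1 + 8 + 28 + 56 + 70 + 1
     = 164.

164


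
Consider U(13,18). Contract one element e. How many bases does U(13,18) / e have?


Contracting e from U(13,18) gives U(12,17).
Bases of U(12,17) = C(17,12) = 6188.

6188


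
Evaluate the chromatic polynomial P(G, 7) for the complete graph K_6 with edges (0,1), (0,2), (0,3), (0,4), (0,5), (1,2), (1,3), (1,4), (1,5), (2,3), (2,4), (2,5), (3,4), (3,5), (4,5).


P(K_6, k) = k(k-1)(k-2)...(k-5).
P(7) = (7) * (6) * (5) * (4) * (3) * (2) = 5040.

5040


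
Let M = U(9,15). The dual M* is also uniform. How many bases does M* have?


The dual of U(r,n) is U(n-r, n) = U(6,15).
Bases of U(6,15) are all (6)-element subsets.
|B(M*)| = (15 choose 6) = 5005.

5005


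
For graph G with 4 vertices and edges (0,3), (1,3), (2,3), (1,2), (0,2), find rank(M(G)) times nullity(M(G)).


r(M) = |V| - c = 4 - 1 = 3.
nullity = |E| - r(M) = 5 - 3 = 2.
Product = 3 * 2 = 6.

6


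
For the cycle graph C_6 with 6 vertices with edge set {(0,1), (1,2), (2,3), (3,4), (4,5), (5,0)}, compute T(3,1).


T(C_6; x,y) = x + x^2 + ... + x^(5) + y.
T(3,1) = 3^1 + 3^2 + 3^3 + 3^4 + 3^5 + 1
= 3 + 9 + 27 + 81 + 243 + 1
= 364.

364


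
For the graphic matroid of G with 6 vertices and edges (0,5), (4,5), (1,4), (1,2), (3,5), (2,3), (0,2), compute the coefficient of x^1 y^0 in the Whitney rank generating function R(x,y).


R(x,y) = sum over A in 2^E of x^(r(E)-r(A)) * y^(|A|-r(A)).
G has 6 vertices, 7 edges. r(E) = 5.
Enumerate all 2^7 = 128 subsets.
Count subsets with r(E)-r(A)=1 and |A|-r(A)=0: 34.

34


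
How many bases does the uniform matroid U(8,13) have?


Bases of U(8,13) are all 8-element subsets of the 13-element ground set.
Number of bases = C(13,8).
C(13,8) = 1287.

1287


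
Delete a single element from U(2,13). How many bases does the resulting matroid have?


Deleting e from U(2,13) gives U(2,12) since n > r.
Bases of U(2,12) = C(12,2) = 12! / (2! * 10!) = 66.

66


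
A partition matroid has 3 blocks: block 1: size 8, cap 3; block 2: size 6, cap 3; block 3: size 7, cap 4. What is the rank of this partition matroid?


Rank of a partition matroid = sum of min(|Si|, ci) for each block.
= min(8,3) + min(6,3) + min(7,4)
= 3 + 3 + 4
= 10.

10


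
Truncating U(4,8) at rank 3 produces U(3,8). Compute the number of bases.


Truncating U(4,8) to rank 3 gives U(3,8).
Bases of U(3,8) are all 3-element subsets of 8 elements.
Number of bases = C(8,3) = 8! / (3! * 5!) = 56.

56


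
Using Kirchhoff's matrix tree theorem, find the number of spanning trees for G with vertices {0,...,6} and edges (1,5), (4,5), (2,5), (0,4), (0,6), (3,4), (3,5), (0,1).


By Kirchhoff's matrix tree theorem, the number of spanning trees equals
the determinant of any cofactor of the Laplacian matrix L.
G has 7 vertices and 8 edges.
Computing the (6 x 6) cofactor determinant gives 11.

11


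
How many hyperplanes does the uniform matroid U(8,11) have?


Hyperplanes of U(8,11) are flats of rank 7.
In a uniform matroid, these are exactly the (7)-element subsets.
Count = C(11,7) = 11! / (7! * 4!) = 330.

330


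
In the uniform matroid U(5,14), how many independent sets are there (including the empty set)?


Independent sets of U(5,14) are all subsets of size <= 5.
Count = (14 choose 0) + (14 choose 1) + (14 choose 2) + (14 choose 3) + (14 choose 4) + (14 choose 5)
     = 1 + 14 + 91 + 364 + 1001 + 2002
     = 3473.

3473


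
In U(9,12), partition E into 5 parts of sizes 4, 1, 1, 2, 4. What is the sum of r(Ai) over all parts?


r(Ai) = min(|Ai|, 9) for each part.
Sum = min(4,9) + min(1,9) + min(1,9) + min(2,9) + min(4,9)
    = 4 + 1 + 1 + 2 + 4
    = 12.

12


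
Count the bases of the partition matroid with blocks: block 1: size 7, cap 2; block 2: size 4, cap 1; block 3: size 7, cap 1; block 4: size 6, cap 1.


A basis picks exactly ci elements from block i.
Number of bases = product of C(|Si|, ci).
= C(7,2) * C(4,1) * C(7,1) * C(6,1)
= 21 * 4 * 7 * 6
= 3528.

3528


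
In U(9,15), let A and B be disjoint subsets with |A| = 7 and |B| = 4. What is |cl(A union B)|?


|A union B| = 7 + 4 = 11 (disjoint).
In U(9,15), cl(S) = S if |S| < 9, else cl(S) = E.
Since 11 >= 9, cl(A union B) = E.
|cl(A union B)| = 15.

15


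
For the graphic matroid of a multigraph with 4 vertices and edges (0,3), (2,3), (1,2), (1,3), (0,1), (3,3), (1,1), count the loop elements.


In a graphic matroid, a loop is a self-loop edge (u,u) with rank 0.
Examining all 7 edges for self-loops...
Self-loops found: (3,3), (1,1)
Number of loops = 2.

2


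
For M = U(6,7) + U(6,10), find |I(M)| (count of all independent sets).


For a direct sum, |I(M1+M2)| = |I(M1)| * |I(M2)|.
|I(U(6,7))| = sum C(7,k) for k=0..6 = 127.
|I(U(6,10))| = sum C(10,k) for k=0..6 = 848.
Total = 127 * 848 = 107696.

107696


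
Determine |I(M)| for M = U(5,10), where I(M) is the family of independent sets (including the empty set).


Independent sets of U(5,10) are all subsets of size <= 5.
Count = (10 choose 0) + (10 choose 1) + (10 choose 2) + (10 choose 3) + (10 choose 4) + (10 choose 5)
     = 1 + 10 + 45 + 120 + 210 + 252
     = 638.

638


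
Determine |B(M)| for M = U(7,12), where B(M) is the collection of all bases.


Bases of U(7,12) are all 7-element subsets of the 12-element ground set.
Number of bases = C(12,7).
C(12,7) = 12! / (7! * 5!) = 792.

792


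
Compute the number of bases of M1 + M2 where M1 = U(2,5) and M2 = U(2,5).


Bases of a direct sum M1 + M2: |B| = |B(M1)| * |B(M2)|.
|B(U(2,5))| = C(5,2) = 10.
|B(U(2,5))| = C(5,2) = 10.
Total bases = 10 * 10 = 100.

100


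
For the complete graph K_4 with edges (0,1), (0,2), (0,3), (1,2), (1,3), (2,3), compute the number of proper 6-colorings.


P(K_4, k) = k(k-1)(k-2)...(k-3).
P(6) = (6) * (5) * (4) * (3) = 360.

360


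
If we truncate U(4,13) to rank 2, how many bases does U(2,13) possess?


Truncating U(4,13) to rank 2 gives U(2,13).
Bases of U(2,13) are all 2-element subsets of 13 elements.
Number of bases = (13 choose 2) = 78.

78


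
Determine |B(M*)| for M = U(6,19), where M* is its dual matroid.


The dual of U(r,n) is U(n-r, n) = U(13,19).
Bases of U(13,19) are all (13)-element subsets.
|B(M*)| = C(19,13) = 19! / (13! * 6!) = 27132.

27132


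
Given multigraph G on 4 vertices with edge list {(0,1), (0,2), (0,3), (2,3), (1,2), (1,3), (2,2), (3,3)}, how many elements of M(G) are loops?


In a graphic matroid, a loop is a self-loop edge (u,u) with rank 0.
Examining all 8 edges for self-loops...
Self-loops found: (2,2), (3,3)
Number of loops = 2.

2


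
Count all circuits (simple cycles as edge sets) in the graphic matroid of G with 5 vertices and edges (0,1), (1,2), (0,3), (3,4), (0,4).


A circuit in a graphic matroid = edge set of a simple cycle.
G has 5 vertices and 5 edges.
Enumerating all minimal edge subsets forming cycles...
Total circuits found: 1.

1


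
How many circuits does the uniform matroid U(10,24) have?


In U(10,24), circuits are the (11)-element subsets.
Any set of 11 elements is dependent, and removing any one element gives
an independent set of size 10, so it is a minimal dependent set.
Number of circuits = (24 choose 11) = 2496144.

2496144


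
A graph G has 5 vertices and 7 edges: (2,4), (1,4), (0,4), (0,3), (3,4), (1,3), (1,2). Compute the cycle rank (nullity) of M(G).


Cycle rank (nullity) = |E| - r(M) = |E| - (|V| - c).
|E| = 7, |V| = 5, c = 1.
Nullity = 7 - (5 - 1) = 7 - 4 = 3.

3


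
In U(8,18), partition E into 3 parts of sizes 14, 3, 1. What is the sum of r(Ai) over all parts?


r(Ai) = min(|Ai|, 8) for each part.
Sum = min(14,8) + min(3,8) + min(1,8)
    = 8 + 3 + 1
    = 12.

12


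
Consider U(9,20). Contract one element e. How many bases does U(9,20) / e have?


Contracting e from U(9,20) gives U(8,19).
Bases of U(8,19) = C(19,8) = 75582.

75582


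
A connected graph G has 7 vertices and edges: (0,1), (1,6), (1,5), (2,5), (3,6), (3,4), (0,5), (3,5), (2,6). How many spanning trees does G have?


By Kirchhoff's matrix tree theorem, the number of spanning trees equals
the determinant of any cofactor of the Laplacian matrix L.
G has 7 vertices and 9 edges.
Computing the (6 x 6) cofactor determinant gives 32.

32


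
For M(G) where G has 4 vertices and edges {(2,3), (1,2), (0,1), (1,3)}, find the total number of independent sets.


An independent set in a graphic matroid is an acyclic edge subset.
G has 4 vertices and 4 edges.
Enumerate all 2^4 = 16 subsets, checking for acyclicity.
Total independent sets = 14.

14


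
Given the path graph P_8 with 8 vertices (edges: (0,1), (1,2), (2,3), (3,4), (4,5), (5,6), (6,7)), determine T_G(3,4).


A path on 8 vertices is a tree with 7 edges.
T(x,y) = x^(7) for any tree.
T(3,4) = 3^7 = 2187.

2187


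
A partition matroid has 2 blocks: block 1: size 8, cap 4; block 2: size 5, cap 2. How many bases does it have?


A basis picks exactly ci elements from block i.
Number of bases = product of C(|Si|, ci).
= C(8,4) * C(5,2)
= 70 * 10
= 700.

700


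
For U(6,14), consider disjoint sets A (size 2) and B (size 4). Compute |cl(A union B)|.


|A union B| = 2 + 4 = 6 (disjoint).
In U(6,14), cl(S) = S if |S| < 6, else cl(S) = E.
Since 6 >= 6, cl(A union B) = E.
|cl(A union B)| = 14.

14


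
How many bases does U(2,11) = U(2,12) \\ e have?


Deleting e from U(2,12) gives U(2,11) since n > r.
Bases of U(2,11) = C(11,2) = (11 * 10) / (1 * 2) = 55.

55


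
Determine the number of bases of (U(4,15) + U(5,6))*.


(M1+M2)* = M1* + M2*.
M1* = U(11,15), bases: C(15,11) = 1365.
M2* = U(1,6), bases: C(6,1) = 6.
|B(M*)| = 1365 * 6 = 8190.

8190


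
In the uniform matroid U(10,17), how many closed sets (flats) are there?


Flats of U(10,17): every subset of size < 10 is a flat, plus E itself.
Count = (17 choose 0) + (17 choose 1) + (17 choose 2) + (17 choose 3) + (17 choose 4) + (17 choose 5) + (17 choose 6) + (17 choose 7) + (17 choose 8) + (17 choose 9) + 1
     = 1 + 17 + 136 + 680 + 2380 + 6188 + 12376 + 19448 + 24310 + 24310 + 1
     = 89847.

89847


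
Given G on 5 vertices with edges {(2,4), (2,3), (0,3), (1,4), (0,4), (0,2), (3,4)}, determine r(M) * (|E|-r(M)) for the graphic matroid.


r(M) = |V| - c = 5 - 1 = 4.
nullity = |E| - r(M) = 7 - 4 = 3.
Product = 4 * 3 = 12.

12


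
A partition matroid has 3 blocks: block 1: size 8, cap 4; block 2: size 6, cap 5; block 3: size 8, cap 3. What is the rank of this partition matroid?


Rank of a partition matroid = sum of min(|Si|, ci) for each block.
= min(8,4) + min(6,5) + min(8,3)
= 4 + 5 + 3
= 12.

12


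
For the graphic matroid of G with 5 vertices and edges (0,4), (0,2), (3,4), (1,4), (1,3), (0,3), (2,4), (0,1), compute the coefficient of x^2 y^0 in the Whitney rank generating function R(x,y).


R(x,y) = sum over A in 2^E of x^(r(E)-r(A)) * y^(|A|-r(A)).
G has 5 vertices, 8 edges. r(E) = 4.
Enumerate all 2^8 = 256 subsets.
Count subsets with r(E)-r(A)=2 and |A|-r(A)=0: 28.

28


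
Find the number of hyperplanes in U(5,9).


Hyperplanes of U(5,9) are flats of rank 4.
In a uniform matroid, these are exactly the (4)-element subsets.
Count = C(9,4) = 9! / (4! * 5!) = 126.

126


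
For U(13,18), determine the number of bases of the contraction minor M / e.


Contracting e from U(13,18) gives U(12,17).
Bases of U(12,17) = (17 choose 12) = 6188.

6188


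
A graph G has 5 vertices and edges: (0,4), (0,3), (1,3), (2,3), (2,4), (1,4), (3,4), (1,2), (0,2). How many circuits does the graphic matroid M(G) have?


A circuit in a graphic matroid = edge set of a simple cycle.
G has 5 vertices and 9 edges.
Enumerating all minimal edge subsets forming cycles...
Total circuits found: 22.

22


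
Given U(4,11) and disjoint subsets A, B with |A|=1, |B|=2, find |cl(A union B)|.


|A union B| = 1 + 2 = 3 (disjoint).
In U(4,11), cl(S) = S if |S| < 4, else cl(S) = E.
Since 3 < 4, cl(A union B) = A union B.
|cl(A union B)| = 3.

3


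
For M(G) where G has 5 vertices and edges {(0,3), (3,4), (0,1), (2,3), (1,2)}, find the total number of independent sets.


An independent set in a graphic matroid is an acyclic edge subset.
G has 5 vertices and 5 edges.
Enumerate all 2^5 = 32 subsets, checking for acyclicity.
Total independent sets = 30.

30


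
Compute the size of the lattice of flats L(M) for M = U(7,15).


Flats of U(7,15): every subset of size < 7 is a flat, plus E itself.
Count = C(15,0) + C(15,1) + C(15,2) + C(15,3) + C(15,4) + C(15,5) + C(15,6) + 1
     = 1 + 15 + 105 + 455 + 1365 + 3003 + 5005 + 1
     = 9950.

9950


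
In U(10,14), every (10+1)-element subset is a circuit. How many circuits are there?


In U(10,14), circuits are the (11)-element subsets.
Any set of 11 elements is dependent, and removing any one element gives
an independent set of size 10, so it is a minimal dependent set.
Number of circuits = C(14,11) = 364.

364


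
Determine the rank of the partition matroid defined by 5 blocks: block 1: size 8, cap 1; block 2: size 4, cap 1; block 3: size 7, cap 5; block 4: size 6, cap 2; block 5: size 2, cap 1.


Rank of a partition matroid = sum of min(|Si|, ci) for each block.
= min(8,1) + min(4,1) + min(7,5) + min(6,2) + min(2,1)
= 1 + 1 + 5 + 2 + 1
= 10.

10


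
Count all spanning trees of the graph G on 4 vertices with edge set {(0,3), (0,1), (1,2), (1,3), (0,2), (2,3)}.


By Kirchhoff's matrix tree theorem, the number of spanning trees equals
the determinant of any cofactor of the Laplacian matrix L.
G has 4 vertices and 6 edges.
Computing the (3 x 3) cofactor determinant gives 16.

16


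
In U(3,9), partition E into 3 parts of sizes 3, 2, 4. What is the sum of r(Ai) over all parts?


r(Ai) = min(|Ai|, 3) for each part.
Sum = min(3,3) + min(2,3) + min(4,3)
    = 3 + 2 + 3
    = 8.

8


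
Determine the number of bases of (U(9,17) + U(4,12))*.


(M1+M2)* = M1* + M2*.
M1* = U(8,17), bases: C(17,8) = 24310.
M2* = U(8,12), bases: C(12,8) = 495.
|B(M*)| = 24310 * 495 = 12033450.

12033450


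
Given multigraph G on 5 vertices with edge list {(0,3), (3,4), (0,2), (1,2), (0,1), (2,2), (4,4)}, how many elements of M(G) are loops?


In a graphic matroid, a loop is a self-loop edge (u,u) with rank 0.
Examining all 7 edges for self-loops...
Self-loops found: (2,2), (4,4)
Number of loops = 2.

2


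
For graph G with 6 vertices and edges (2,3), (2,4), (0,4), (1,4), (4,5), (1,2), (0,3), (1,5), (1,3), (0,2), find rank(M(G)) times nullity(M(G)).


r(M) = |V| - c = 6 - 1 = 5.
nullity = |E| - r(M) = 10 - 5 = 5.
Product = 5 * 5 = 25.

25


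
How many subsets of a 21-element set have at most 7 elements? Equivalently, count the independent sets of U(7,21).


Independent sets of U(7,21) are all subsets of size <= 7.
Count = C(21,0) + C(21,1) + C(21,2) + C(21,3) + C(21,4) + C(21,5) + C(21,6) + C(21,7)
     = 1 + 21 + 210 + 1330 + 5985 + 20349 + 54264 + 116280
     = 198440.

198440


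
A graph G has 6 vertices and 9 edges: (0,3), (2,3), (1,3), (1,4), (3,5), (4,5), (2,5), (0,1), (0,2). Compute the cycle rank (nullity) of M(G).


Cycle rank (nullity) = |E| - r(M) = |E| - (|V| - c).
|E| = 9, |V| = 6, c = 1.
Nullity = 9 - (6 - 1) = 9 - 5 = 4.

4


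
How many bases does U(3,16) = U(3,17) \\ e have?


Deleting e from U(3,17) gives U(3,16) since n > r.
Bases of U(3,16) = C(16,3) = (16 * 15 * 14) / (1 * 2 * 3) = 560.

560


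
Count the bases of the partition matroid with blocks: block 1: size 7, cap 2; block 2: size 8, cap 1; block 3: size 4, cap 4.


A basis picks exactly ci elements from block i.
Number of bases = product of C(|Si|, ci).
= C(7,2) * C(8,1) * C(4,4)
= 21 * 8 * 1
= 168.

168


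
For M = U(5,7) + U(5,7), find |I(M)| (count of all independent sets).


For a direct sum, |I(M1+M2)| = |I(M1)| * |I(M2)|.
|I(U(5,7))| = sum C(7,k) for k=0..5 = 120.
|I(U(5,7))| = sum C(7,k) for k=0..5 = 120.
Total = 120 * 120 = 14400.

14400


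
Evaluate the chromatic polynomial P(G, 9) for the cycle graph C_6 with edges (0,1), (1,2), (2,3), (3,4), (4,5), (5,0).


P(C_6, k) = (k-1)^6 + (-1)^6*(k-1).
P(9) = (8)^6 + 8
= 262144 + 8 = 262152.

262152


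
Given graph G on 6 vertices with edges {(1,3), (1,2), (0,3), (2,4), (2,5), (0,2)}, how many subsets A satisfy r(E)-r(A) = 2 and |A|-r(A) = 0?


R(x,y) = sum over A in 2^E of x^(r(E)-r(A)) * y^(|A|-r(A)).
G has 6 vertices, 6 edges. r(E) = 5.
Enumerate all 2^6 = 64 subsets.
Count subsets with r(E)-r(A)=2 and |A|-r(A)=0: 20.

20


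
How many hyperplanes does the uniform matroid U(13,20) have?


Hyperplanes of U(13,20) are flats of rank 12.
In a uniform matroid, these are exactly the (12)-element subsets.
Count = C(20,12) = 20! / (12! * 8!) = 125970.

125970


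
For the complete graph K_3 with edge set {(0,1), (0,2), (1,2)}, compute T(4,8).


T(K_3; x,y) = x^2 + x + y.
T(4,8) = 16 + 4 + 8 = 28.

28


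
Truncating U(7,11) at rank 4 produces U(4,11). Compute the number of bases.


Truncating U(7,11) to rank 4 gives U(4,11).
Bases of U(4,11) are all 4-element subsets of 11 elements.
Number of bases = C(11,4) = (11 * 10 * 9 * 8) / (1 * 2 * 3 * 4) = 330.

330


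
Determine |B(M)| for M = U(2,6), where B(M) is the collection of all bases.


Bases of U(2,6) are all 2-element subsets of the 6-element ground set.
Number of bases = C(6,2).
C(6,2) = (6 * 5) / (1 * 2) = 15.

15


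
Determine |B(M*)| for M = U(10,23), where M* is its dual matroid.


The dual of U(r,n) is U(n-r, n) = U(13,23).
Bases of U(13,23) are all (13)-element subsets.
|B(M*)| = C(23,13) = 23! / (13! * 10!) = 1144066.

1144066


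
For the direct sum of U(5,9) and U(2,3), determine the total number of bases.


Bases of a direct sum M1 + M2: |B| = |B(M1)| * |B(M2)|.
|B(U(5,9))| = C(9,5) = 126.
|B(U(2,3))| = C(3,2) = 3.
Total bases = 126 * 3 = 378.

378


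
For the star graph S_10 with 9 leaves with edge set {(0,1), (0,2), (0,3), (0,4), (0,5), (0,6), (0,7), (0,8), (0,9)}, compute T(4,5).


A star on 10 vertices is a tree with 9 edges.
T(x,y) = x^(9) for any tree.
T(4,5) = 4^9 = 262144.

262144


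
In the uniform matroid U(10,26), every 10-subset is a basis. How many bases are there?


Bases of U(10,26) are all 10-element subsets of the 26-element ground set.
Number of bases = C(26,10).
(26 choose 10) = 5311735.

5311735


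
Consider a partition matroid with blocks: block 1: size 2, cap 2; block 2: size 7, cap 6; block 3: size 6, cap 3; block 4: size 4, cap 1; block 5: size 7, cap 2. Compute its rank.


Rank of a partition matroid = sum of min(|Si|, ci) for each block.
= min(2,2) + min(7,6) + min(6,3) + min(4,1) + min(7,2)
= 2 + 6 + 3 + 1 + 2
= 14.

14


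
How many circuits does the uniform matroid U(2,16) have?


In U(2,16), circuits are the (3)-element subsets.
Any set of 3 elements is dependent, and removing any one element gives
an independent set of size 2, so it is a minimal dependent set.
Number of circuits = C(16,3) = (16 * 15 * 14) / (1 * 2 * 3) = 560.

560


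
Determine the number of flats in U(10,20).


Flats of U(10,20): every subset of size < 10 is a flat, plus E itself.
Count = C(20,0) + C(20,1) + C(20,2) + C(20,3) + C(20,4) + C(20,5) + C(20,6) + C(20,7) + C(20,8) + C(20,9) + 1
     = 1 + 20 + 190 + 1140 + 4845 + 15504 + 38760 + 77520 + 125970 + 167960 + 1
     = 431911.

431911


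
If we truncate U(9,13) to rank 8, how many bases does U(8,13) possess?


Truncating U(9,13) to rank 8 gives U(8,13).
Bases of U(8,13) are all 8-element subsets of 13 elements.
Number of bases = C(13,8) = 1287.

1287


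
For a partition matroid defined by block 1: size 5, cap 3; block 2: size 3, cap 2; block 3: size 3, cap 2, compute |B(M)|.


A basis picks exactly ci elements from block i.
Number of bases = product of C(|Si|, ci).
= C(5,3) * C(3,2) * C(3,2)
= 10 * 3 * 3
= 90.

90


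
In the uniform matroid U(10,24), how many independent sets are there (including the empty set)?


Independent sets of U(10,24) are all subsets of size <= 10.
Count = C(24,0) + C(24,1) + C(24,2) + C(24,3) + C(24,4) + C(24,5) + C(24,6) + C(24,7) + C(24,8) + C(24,9) + C(24,10)
     = 1 + 24 + 276 + 2024 + 10626 + 42504 + 134596 + 346104 + 735471 + 1307504 + 1961256
     = 4540386.

4540386


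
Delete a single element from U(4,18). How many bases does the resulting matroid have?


Deleting e from U(4,18) gives U(4,17) since n > r.
Bases of U(4,17) = (17 choose 4) = 2380.

2380


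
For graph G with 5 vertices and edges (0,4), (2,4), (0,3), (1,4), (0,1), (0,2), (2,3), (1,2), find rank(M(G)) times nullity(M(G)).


r(M) = |V| - c = 5 - 1 = 4.
nullity = |E| - r(M) = 8 - 4 = 4.
Product = 4 * 4 = 16.

16


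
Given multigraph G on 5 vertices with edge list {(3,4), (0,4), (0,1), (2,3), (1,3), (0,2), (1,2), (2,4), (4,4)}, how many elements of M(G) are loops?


In a graphic matroid, a loop is a self-loop edge (u,u) with rank 0.
Examining all 9 edges for self-loops...
Self-loops found: (4,4)
Number of loops = 1.

1


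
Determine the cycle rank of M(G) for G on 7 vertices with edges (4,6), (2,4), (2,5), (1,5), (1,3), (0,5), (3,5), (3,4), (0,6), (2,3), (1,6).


Cycle rank (nullity) = |E| - r(M) = |E| - (|V| - c).
|E| = 11, |V| = 7, c = 1.
Nullity = 11 - (7 - 1) = 11 - 6 = 5.

5
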